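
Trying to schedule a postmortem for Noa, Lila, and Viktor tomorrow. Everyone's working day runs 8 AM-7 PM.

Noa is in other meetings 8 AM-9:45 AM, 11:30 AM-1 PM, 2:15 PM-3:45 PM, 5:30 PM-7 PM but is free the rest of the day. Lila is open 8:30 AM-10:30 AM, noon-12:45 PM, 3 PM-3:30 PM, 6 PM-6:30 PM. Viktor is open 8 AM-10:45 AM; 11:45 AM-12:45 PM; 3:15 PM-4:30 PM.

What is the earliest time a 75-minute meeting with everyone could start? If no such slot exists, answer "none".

Noa free: 09:45-11:30, 13:00-14:15, 15:45-17:30 (invert busy blocks within the working day).
Lila free: 08:30-10:30, 12:00-12:45, 15:00-15:30, 18:00-18:30.
Viktor free: 08:00-10:45, 11:45-12:45, 15:15-16:30.
Noa ∩ Lila: 09:45-10:30.
Noa ∩ Lila ∩ Viktor: 09:45-10:30.
No common window is at least 75 minutes long.

none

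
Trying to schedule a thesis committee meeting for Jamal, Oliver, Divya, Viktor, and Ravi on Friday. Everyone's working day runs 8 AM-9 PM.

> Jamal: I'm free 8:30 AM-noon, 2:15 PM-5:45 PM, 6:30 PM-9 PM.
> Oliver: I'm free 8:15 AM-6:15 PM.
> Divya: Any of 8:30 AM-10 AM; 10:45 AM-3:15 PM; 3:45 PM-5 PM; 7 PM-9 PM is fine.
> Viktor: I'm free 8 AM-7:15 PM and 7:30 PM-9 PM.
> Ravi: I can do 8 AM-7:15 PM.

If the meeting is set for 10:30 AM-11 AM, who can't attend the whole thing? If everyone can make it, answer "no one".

Divya

Jamal: free for 10:30-11:00. Oliver: free for 10:30-11:00. Divya: not fully free for 10:30-11:00. Viktor: free for 10:30-11:00. Ravi: free for 10:30-11:00.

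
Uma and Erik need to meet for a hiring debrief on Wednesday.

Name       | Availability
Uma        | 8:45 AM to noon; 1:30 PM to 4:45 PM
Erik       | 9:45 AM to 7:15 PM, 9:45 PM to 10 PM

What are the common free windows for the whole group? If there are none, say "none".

Uma ∩ Erik: 09:45-12:00, 13:30-16:45.

09:45-12:00, 13:30-16:45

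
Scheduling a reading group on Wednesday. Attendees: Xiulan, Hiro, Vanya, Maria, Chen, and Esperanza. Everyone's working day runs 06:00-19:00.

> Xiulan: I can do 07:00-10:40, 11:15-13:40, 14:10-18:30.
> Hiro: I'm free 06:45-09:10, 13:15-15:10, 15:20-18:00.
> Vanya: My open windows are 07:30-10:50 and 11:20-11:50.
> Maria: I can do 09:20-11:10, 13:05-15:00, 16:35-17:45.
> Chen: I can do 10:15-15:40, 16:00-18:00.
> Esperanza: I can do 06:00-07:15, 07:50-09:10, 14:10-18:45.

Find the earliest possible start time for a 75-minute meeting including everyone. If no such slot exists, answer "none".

Xiulan ∩ Hiro: 07:00-09:10, 13:15-13:40, 14:10-15:10, 15:20-18:00.
Xiulan ∩ Hiro ∩ Vanya: 07:30-09:10.
Xiulan ∩ Hiro ∩ Vanya ∩ Maria: ∅.
Xiulan ∩ Hiro ∩ Vanya ∩ Maria ∩ Chen: ∅.
Xiulan ∩ Hiro ∩ Vanya ∩ Maria ∩ Chen ∩ Esperanza: ∅.
There is no time when everyone is free.
No common window is at least 75 minutes long.

none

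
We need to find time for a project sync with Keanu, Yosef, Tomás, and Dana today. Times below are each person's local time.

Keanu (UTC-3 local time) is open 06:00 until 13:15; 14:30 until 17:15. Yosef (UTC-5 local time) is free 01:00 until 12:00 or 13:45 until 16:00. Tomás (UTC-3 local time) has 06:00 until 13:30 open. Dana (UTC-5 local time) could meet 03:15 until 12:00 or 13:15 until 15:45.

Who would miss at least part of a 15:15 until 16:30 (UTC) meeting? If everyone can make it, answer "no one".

Keanu in UTC: 09:00-16:15, 17:30-20:15 (add 3h to convert from UTC-3).
Yosef in UTC: 06:00-17:00, 18:45-21:00 (add 5h to convert from UTC-5).
Tomás in UTC: 09:00-16:30 (add 3h to convert from UTC-3).
Dana in UTC: 08:15-17:00, 18:15-20:45 (add 5h to convert from UTC-5).
Keanu: not fully free for 15:15-16:30. Yosef: free for 15:15-16:30. Tomás: free for 15:15-16:30. Dana: free for 15:15-16:30.

Keanu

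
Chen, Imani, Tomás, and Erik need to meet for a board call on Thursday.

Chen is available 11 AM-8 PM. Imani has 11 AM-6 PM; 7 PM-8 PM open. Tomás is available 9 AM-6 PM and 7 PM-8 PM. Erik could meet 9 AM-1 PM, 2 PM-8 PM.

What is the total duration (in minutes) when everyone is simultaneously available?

420

Chen ∩ Imani: 11:00-18:00, 19:00-20:00.
Chen ∩ Imani ∩ Tomás: 11:00-18:00, 19:00-20:00.
Chen ∩ Imani ∩ Tomás ∩ Erik: 11:00-13:00, 14:00-18:00, 19:00-20:00.
Summing the common windows: 120 + 240 + 60 = 420 minutes.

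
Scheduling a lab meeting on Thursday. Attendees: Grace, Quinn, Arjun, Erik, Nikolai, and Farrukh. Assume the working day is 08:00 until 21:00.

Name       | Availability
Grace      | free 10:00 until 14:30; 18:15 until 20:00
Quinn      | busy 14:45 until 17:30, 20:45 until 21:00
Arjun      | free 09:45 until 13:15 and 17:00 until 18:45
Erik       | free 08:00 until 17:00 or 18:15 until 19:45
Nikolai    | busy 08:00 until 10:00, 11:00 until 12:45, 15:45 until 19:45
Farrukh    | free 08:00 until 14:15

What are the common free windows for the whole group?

Grace free: 10:00-14:30, 18:15-20:00.
Quinn free: 08:00-14:45, 17:30-20:45 (invert busy blocks within the working day).
Arjun free: 09:45-13:15, 17:00-18:45.
Erik free: 08:00-17:00, 18:15-19:45.
Nikolai free: 10:00-11:00, 12:45-15:45, 19:45-21:00 (invert busy blocks within the working day).
Farrukh free: 08:00-14:15.
Grace ∩ Quinn: 10:00-14:30, 18:15-20:00.
Grace ∩ Quinn ∩ Arjun: 10:00-13:15, 18:15-18:45.
Grace ∩ Quinn ∩ Arjun ∩ Erik: 10:00-13:15, 18:15-18:45.
Grace ∩ Quinn ∩ Arjun ∩ Erik ∩ Nikolai: 10:00-11:00, 12:45-13:15.
Grace ∩ Quinn ∩ Arjun ∩ Erik ∩ Nikolai ∩ Farrukh: 10:00-11:00, 12:45-13:15.
So the common availability across everyone is 10:00-11:00, 12:45-13:15.

10:00-11:00, 12:45-13:15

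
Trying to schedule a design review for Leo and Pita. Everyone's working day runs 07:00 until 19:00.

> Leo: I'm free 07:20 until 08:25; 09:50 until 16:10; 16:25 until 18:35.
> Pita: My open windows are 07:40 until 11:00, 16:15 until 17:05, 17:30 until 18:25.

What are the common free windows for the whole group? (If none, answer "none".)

Leo ∩ Pita: 07:40-08:25, 09:50-11:00, 16:25-17:05, 17:30-18:25.

07:40-08:25, 09:50-11:00, 16:25-17:05, 17:30-18:25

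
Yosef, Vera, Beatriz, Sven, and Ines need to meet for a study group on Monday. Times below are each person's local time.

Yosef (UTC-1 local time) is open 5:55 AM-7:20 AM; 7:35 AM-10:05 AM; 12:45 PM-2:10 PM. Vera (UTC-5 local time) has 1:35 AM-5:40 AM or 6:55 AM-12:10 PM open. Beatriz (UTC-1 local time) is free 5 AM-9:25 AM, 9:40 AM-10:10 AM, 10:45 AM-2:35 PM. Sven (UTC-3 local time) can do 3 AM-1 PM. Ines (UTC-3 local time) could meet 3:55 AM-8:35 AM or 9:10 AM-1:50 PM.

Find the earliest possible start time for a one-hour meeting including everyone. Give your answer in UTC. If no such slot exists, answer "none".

06:55

Yosef in UTC: 06:55-08:20, 08:35-11:05, 13:45-15:10 (add 1h to convert from UTC-1).
Vera in UTC: 06:35-10:40, 11:55-17:10 (add 5h to convert from UTC-5).
Beatriz in UTC: 06:00-10:25, 10:40-11:10, 11:45-15:35 (add 1h to convert from UTC-1).
Sven in UTC: 06:00-16:00 (add 3h to convert from UTC-3).
Ines in UTC: 06:55-11:35, 12:10-16:50 (add 3h to convert from UTC-3).
Yosef ∩ Vera: 06:55-08:20, 08:35-10:40, 13:45-15:10.
Yosef ∩ Vera ∩ Beatriz: 06:55-08:20, 08:35-10:25, 13:45-15:10.
Yosef ∩ Vera ∩ Beatriz ∩ Sven: 06:55-08:20, 08:35-10:25, 13:45-15:10.
Yosef ∩ Vera ∩ Beatriz ∩ Sven ∩ Ines: 06:55-08:20, 08:35-10:25, 13:45-15:10.
The first common window of at least 60 minutes is 06:55-08:20, so the earliest start is 06:55.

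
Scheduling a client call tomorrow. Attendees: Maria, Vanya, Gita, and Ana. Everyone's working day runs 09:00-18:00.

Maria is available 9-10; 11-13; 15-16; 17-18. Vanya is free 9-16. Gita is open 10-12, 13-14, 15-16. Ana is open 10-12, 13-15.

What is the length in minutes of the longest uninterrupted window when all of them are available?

60

Maria ∩ Vanya: 09:00-10:00, 11:00-13:00, 15:00-16:00.
Maria ∩ Vanya ∩ Gita: 11:00-12:00, 15:00-16:00.
Maria ∩ Vanya ∩ Gita ∩ Ana: 11:00-12:00.
The longest is 11:00-12:00 at 60 minutes.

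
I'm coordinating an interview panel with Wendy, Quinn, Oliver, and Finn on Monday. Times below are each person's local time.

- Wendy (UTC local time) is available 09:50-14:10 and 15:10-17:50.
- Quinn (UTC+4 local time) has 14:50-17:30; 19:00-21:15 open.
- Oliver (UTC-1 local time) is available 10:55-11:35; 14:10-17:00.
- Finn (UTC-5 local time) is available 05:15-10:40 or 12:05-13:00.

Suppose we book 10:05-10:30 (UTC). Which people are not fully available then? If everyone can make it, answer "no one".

Wendy in UTC: 09:50-14:10, 15:10-17:50.
Quinn in UTC: 10:50-13:30, 15:00-17:15 (subtract 4h to convert from UTC+4).
Oliver in UTC: 11:55-12:35, 15:10-18:00 (add 1h to convert from UTC-1).
Finn in UTC: 10:15-15:40, 17:05-18:00 (add 5h to convert from UTC-5).
Wendy: free for 10:05-10:30. Quinn: not fully free for 10:05-10:30. Oliver: not fully free for 10:05-10:30. Finn: not fully free for 10:05-10:30.

Finn, Oliver, Quinn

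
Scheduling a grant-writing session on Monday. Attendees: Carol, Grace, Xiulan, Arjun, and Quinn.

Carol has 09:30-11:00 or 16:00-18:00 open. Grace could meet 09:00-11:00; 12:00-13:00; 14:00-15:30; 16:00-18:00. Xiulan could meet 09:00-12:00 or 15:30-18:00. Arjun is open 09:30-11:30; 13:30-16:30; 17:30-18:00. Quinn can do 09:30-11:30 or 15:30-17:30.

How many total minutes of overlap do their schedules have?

Carol ∩ Grace: 09:30-11:00, 16:00-18:00.
Carol ∩ Grace ∩ Xiulan: 09:30-11:00, 16:00-18:00.
Carol ∩ Grace ∩ Xiulan ∩ Arjun: 09:30-11:00, 16:00-16:30, 17:30-18:00.
Carol ∩ Grace ∩ Xiulan ∩ Arjun ∩ Quinn: 09:30-11:00, 16:00-16:30.
Summing the common windows: 90 + 30 = 120 minutes.

120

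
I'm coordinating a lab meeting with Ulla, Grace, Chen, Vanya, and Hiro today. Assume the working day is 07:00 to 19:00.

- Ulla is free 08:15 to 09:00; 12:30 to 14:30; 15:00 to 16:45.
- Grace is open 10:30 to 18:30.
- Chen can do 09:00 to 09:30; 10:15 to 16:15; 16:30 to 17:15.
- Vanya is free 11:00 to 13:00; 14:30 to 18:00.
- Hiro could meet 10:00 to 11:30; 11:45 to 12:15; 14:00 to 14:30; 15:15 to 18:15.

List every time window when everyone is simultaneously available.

Ulla ∩ Grace: 12:30-14:30, 15:00-16:45.
Ulla ∩ Grace ∩ Chen: 12:30-14:30, 15:00-16:15, 16:30-16:45.
Ulla ∩ Grace ∩ Chen ∩ Vanya: 12:30-13:00, 15:00-16:15, 16:30-16:45.
Ulla ∩ Grace ∩ Chen ∩ Vanya ∩ Hiro: 15:15-16:15, 16:30-16:45.

15:15-16:15, 16:30-16:45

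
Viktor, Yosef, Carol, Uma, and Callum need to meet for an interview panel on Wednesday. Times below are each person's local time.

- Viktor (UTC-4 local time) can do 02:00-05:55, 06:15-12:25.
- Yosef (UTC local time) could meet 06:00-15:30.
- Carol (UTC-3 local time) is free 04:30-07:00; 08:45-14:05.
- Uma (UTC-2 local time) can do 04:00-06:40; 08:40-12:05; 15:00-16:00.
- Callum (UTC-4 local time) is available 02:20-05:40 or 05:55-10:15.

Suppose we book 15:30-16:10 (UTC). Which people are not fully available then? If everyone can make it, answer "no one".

Viktor in UTC: 06:00-09:55, 10:15-16:25 (add 4h to convert from UTC-4).
Yosef in UTC: 06:00-15:30.
Carol in UTC: 07:30-10:00, 11:45-17:05 (add 3h to convert from UTC-3).
Uma in UTC: 06:00-08:40, 10:40-14:05, 17:00-18:00 (add 2h to convert from UTC-2).
Callum in UTC: 06:20-09:40, 09:55-14:15 (add 4h to convert from UTC-4).
Viktor: free for 15:30-16:10. Yosef: not fully free for 15:30-16:10. Carol: free for 15:30-16:10. Uma: not fully free for 15:30-16:10. Callum: not fully free for 15:30-16:10.

Callum, Uma, Yosef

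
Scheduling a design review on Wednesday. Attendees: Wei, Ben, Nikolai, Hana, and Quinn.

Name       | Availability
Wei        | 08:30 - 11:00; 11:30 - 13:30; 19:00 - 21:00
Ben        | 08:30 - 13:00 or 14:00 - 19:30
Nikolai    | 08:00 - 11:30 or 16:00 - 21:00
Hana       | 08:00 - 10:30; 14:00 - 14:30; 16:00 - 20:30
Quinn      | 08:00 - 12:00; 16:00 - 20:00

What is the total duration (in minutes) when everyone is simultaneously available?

150

Wei ∩ Ben: 08:30-11:00, 11:30-13:00, 19:00-19:30.
Wei ∩ Ben ∩ Nikolai: 08:30-11:00, 19:00-19:30.
Wei ∩ Ben ∩ Nikolai ∩ Hana: 08:30-10:30, 19:00-19:30.
Wei ∩ Ben ∩ Nikolai ∩ Hana ∩ Quinn: 08:30-10:30, 19:00-19:30.
Those are the intersection windows.
Summing the common windows: 120 + 30 = 150 minutes.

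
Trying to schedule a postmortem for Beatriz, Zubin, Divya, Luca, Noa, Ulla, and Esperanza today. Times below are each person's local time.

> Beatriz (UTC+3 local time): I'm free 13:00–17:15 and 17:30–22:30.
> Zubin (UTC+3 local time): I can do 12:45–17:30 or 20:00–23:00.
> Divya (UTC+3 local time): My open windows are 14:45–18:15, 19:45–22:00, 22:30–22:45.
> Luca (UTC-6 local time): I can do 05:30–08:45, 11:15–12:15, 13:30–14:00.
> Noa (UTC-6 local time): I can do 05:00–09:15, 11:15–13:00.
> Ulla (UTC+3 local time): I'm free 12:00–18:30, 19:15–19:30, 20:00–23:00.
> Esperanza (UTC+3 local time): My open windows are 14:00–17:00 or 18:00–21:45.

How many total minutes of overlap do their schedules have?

195

Beatriz in UTC: 10:00-14:15, 14:30-19:30 (subtract 3h to convert from UTC+3).
Zubin in UTC: 09:45-14:30, 17:00-20:00 (subtract 3h to convert from UTC+3).
Divya in UTC: 11:45-15:15, 16:45-19:00, 19:30-19:45 (subtract 3h to convert from UTC+3).
Luca in UTC: 11:30-14:45, 17:15-18:15, 19:30-20:00 (add 6h to convert from UTC-6).
Noa in UTC: 11:00-15:15, 17:15-19:00 (add 6h to convert from UTC-6).
Ulla in UTC: 09:00-15:30, 16:15-16:30, 17:00-20:00 (subtract 3h to convert from UTC+3).
Esperanza in UTC: 11:00-14:00, 15:00-18:45 (subtract 3h to convert from UTC+3).
Beatriz ∩ Zubin: 10:00-14:15, 17:00-19:30.
Beatriz ∩ Zubin ∩ Divya: 11:45-14:15, 17:00-19:00.
Beatriz ∩ Zubin ∩ Divya ∩ Luca: 11:45-14:15, 17:15-18:15.
Beatriz ∩ Zubin ∩ Divya ∩ Luca ∩ Noa: 11:45-14:15, 17:15-18:15.
Beatriz ∩ Zubin ∩ Divya ∩ Luca ∩ Noa ∩ Ulla: 11:45-14:15, 17:15-18:15.
Beatriz ∩ Zubin ∩ Divya ∩ Luca ∩ Noa ∩ Ulla ∩ Esperanza: 11:45-14:00, 17:15-18:15.
So the common availability across everyone is 11:45-14:00, 17:15-18:15.
Summing the common windows: 135 + 60 = 195 minutes.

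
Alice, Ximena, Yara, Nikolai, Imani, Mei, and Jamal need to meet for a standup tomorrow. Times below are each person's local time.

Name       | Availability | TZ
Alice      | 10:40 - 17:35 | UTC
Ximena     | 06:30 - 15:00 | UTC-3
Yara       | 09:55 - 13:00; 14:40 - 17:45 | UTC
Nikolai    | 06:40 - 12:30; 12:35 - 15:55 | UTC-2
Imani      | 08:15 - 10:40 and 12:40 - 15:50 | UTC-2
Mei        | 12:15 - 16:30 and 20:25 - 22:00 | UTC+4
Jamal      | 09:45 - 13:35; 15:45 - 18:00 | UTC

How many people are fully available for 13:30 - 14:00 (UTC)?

3

Alice in UTC: 10:40-17:35.
Ximena in UTC: 09:30-18:00 (add 3h to convert from UTC-3).
Yara in UTC: 09:55-13:00, 14:40-17:45.
Nikolai in UTC: 08:40-14:30, 14:35-17:55 (add 2h to convert from UTC-2).
Imani in UTC: 10:15-12:40, 14:40-17:50 (add 2h to convert from UTC-2).
Mei in UTC: 08:15-12:30, 16:25-18:00 (subtract 4h to convert from UTC+4).
Jamal in UTC: 09:45-13:35, 15:45-18:00.
Alice, Ximena, and Nikolai can make the full 13:30-14:00 slot — that's 3.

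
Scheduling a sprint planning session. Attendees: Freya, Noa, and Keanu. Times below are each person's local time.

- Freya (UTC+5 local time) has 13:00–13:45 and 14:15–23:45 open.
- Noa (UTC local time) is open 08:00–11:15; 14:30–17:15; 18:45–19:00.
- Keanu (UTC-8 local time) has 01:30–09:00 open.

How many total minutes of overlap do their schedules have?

Freya in UTC: 08:00-08:45, 09:15-18:45 (subtract 5h to convert from UTC+5).
Noa in UTC: 08:00-11:15, 14:30-17:15, 18:45-19:00.
Keanu in UTC: 09:30-17:00 (add 8h to convert from UTC-8).
Freya ∩ Noa: 08:00-08:45, 09:15-11:15, 14:30-17:15.
Freya ∩ Noa ∩ Keanu: 09:30-11:15, 14:30-17:00.
Summing the common windows: 105 + 150 = 255 minutes.

255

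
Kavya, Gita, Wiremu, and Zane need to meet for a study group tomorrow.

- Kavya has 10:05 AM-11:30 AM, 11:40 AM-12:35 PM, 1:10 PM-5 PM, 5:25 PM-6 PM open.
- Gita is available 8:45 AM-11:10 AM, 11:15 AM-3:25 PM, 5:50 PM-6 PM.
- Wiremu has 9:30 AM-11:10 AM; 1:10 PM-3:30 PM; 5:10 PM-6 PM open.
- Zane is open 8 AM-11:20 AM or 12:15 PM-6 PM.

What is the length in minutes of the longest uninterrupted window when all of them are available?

135

Kavya ∩ Gita: 10:05-11:10, 11:15-11:30, 11:40-12:35, 13:10-15:25, 17:50-18:00.
Kavya ∩ Gita ∩ Wiremu: 10:05-11:10, 13:10-15:25, 17:50-18:00.
Kavya ∩ Gita ∩ Wiremu ∩ Zane: 10:05-11:10, 13:10-15:25, 17:50-18:00.
The longest is 13:10-15:25 at 135 minutes.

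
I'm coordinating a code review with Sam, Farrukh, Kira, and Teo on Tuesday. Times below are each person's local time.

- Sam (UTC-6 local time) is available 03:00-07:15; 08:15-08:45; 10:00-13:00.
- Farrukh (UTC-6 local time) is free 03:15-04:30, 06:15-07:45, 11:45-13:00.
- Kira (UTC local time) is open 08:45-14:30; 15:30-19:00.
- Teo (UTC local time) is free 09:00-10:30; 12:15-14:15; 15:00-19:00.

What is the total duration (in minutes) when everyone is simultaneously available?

Sam in UTC: 09:00-13:15, 14:15-14:45, 16:00-19:00 (add 6h to convert from UTC-6).
Farrukh in UTC: 09:15-10:30, 12:15-13:45, 17:45-19:00 (add 6h to convert from UTC-6).
Kira in UTC: 08:45-14:30, 15:30-19:00.
Teo in UTC: 09:00-10:30, 12:15-14:15, 15:00-19:00.
Sam ∩ Farrukh: 09:15-10:30, 12:15-13:15, 17:45-19:00.
Sam ∩ Farrukh ∩ Kira: 09:15-10:30, 12:15-13:15, 17:45-19:00.
Sam ∩ Farrukh ∩ Kira ∩ Teo: 09:15-10:30, 12:15-13:15, 17:45-19:00.
Summing the common windows: 75 + 60 + 75 = 210 minutes.

210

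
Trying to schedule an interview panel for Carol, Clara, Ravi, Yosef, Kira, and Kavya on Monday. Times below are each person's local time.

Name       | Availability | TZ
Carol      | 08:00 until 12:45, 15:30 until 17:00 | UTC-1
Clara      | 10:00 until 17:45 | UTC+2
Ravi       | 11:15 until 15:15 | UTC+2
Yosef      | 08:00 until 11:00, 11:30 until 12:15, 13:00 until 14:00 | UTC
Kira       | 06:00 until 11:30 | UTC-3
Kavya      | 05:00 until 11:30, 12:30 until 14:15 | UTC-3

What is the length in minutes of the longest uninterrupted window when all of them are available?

Carol in UTC: 09:00-13:45, 16:30-18:00 (add 1h to convert from UTC-1).
Clara in UTC: 08:00-15:45 (subtract 2h to convert from UTC+2).
Ravi in UTC: 09:15-13:15 (subtract 2h to convert from UTC+2).
Yosef in UTC: 08:00-11:00, 11:30-12:15, 13:00-14:00.
Kira in UTC: 09:00-14:30 (add 3h to convert from UTC-3).
Kavya in UTC: 08:00-14:30, 15:30-17:15 (add 3h to convert from UTC-3).
Carol ∩ Clara: 09:00-13:45.
Carol ∩ Clara ∩ Ravi: 09:15-13:15.
Carol ∩ Clara ∩ Ravi ∩ Yosef: 09:15-11:00, 11:30-12:15, 13:00-13:15.
Carol ∩ Clara ∩ Ravi ∩ Yosef ∩ Kira: 09:15-11:00, 11:30-12:15, 13:00-13:15.
Carol ∩ Clara ∩ Ravi ∩ Yosef ∩ Kira ∩ Kavya: 09:15-11:00, 11:30-12:15, 13:00-13:15.
So the common availability across everyone is 09:15-11:00, 11:30-12:15, 13:00-13:15.
The longest is 09:15-11:00 at 105 minutes.

105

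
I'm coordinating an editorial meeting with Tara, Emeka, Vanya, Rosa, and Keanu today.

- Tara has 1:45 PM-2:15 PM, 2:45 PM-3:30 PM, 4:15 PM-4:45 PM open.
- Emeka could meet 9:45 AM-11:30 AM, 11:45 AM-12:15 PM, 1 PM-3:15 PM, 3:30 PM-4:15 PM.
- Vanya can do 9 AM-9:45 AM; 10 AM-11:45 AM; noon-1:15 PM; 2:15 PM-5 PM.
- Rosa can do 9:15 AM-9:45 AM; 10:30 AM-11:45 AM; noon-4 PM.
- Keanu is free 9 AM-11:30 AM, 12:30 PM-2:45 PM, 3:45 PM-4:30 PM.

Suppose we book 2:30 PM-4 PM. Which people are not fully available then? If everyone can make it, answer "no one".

Tara: not fully free for 14:30-16:00. Emeka: not fully free for 14:30-16:00. Vanya: free for 14:30-16:00. Rosa: free for 14:30-16:00. Keanu: not fully free for 14:30-16:00.

Emeka, Keanu, Tara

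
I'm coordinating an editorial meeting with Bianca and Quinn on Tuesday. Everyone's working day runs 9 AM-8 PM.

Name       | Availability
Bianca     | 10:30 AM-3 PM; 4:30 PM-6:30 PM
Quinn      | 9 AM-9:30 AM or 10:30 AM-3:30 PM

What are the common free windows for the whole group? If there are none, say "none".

Bianca ∩ Quinn: 10:30-15:00.

10:30-15:00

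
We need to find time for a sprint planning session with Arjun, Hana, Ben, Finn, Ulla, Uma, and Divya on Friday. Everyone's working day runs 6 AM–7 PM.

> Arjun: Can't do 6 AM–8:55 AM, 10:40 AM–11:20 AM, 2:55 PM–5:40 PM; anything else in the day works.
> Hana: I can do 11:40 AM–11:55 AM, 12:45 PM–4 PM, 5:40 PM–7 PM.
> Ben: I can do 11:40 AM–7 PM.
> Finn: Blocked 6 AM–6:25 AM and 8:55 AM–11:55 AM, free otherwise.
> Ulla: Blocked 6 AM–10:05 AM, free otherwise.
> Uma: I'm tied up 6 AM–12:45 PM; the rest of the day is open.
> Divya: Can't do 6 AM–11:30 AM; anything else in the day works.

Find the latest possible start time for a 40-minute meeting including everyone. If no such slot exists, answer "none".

18:20

Arjun free: 08:55-10:40, 11:20-14:55, 17:40-19:00 (invert busy blocks within the working day).
Hana free: 11:40-11:55, 12:45-16:00, 17:40-19:00.
Ben free: 11:40-19:00.
Finn free: 06:25-08:55, 11:55-19:00 (invert busy blocks within the working day).
Ulla free: 10:05-19:00 (invert busy blocks within the working day).
Uma free: 12:45-19:00 (invert busy blocks within the working day).
Divya free: 11:30-19:00 (invert busy blocks within the working day).
Arjun ∩ Hana: 11:40-11:55, 12:45-14:55, 17:40-19:00.
Arjun ∩ Hana ∩ Ben: 11:40-11:55, 12:45-14:55, 17:40-19:00.
Arjun ∩ Hana ∩ Ben ∩ Finn: 12:45-14:55, 17:40-19:00.
Arjun ∩ Hana ∩ Ben ∩ Finn ∩ Ulla: 12:45-14:55, 17:40-19:00.
Arjun ∩ Hana ∩ Ben ∩ Finn ∩ Ulla ∩ Uma: 12:45-14:55, 17:40-19:00.
Arjun ∩ Hana ∩ Ben ∩ Finn ∩ Ulla ∩ Uma ∩ Divya: 12:45-14:55, 17:40-19:00.
Those are the intersection windows.
The last common window of at least 40 minutes is 17:40-19:00; a 40-minute meeting can start as late as 18:20 and still end by 19:00.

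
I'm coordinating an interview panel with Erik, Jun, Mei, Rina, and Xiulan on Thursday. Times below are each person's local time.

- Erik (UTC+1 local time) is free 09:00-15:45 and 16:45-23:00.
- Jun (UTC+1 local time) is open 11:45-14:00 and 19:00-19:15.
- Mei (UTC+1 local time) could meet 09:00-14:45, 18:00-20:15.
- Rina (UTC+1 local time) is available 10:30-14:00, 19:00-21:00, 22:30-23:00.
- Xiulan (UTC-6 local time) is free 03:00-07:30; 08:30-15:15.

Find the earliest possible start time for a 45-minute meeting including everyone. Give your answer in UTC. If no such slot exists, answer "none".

Erik in UTC: 08:00-14:45, 15:45-22:00 (subtract 1h to convert from UTC+1).
Jun in UTC: 10:45-13:00, 18:00-18:15 (subtract 1h to convert from UTC+1).
Mei in UTC: 08:00-13:45, 17:00-19:15 (subtract 1h to convert from UTC+1).
Rina in UTC: 09:30-13:00, 18:00-20:00, 21:30-22:00 (subtract 1h to convert from UTC+1).
Xiulan in UTC: 09:00-13:30, 14:30-21:15 (add 6h to convert from UTC-6).
Erik ∩ Jun: 10:45-13:00, 18:00-18:15.
Erik ∩ Jun ∩ Mei: 10:45-13:00, 18:00-18:15.
Erik ∩ Jun ∩ Mei ∩ Rina: 10:45-13:00, 18:00-18:15.
Erik ∩ Jun ∩ Mei ∩ Rina ∩ Xiulan: 10:45-13:00, 18:00-18:15.
Those are the intersection windows.
The first common window of at least 45 minutes is 10:45-13:00, so the earliest start is 10:45.

10:45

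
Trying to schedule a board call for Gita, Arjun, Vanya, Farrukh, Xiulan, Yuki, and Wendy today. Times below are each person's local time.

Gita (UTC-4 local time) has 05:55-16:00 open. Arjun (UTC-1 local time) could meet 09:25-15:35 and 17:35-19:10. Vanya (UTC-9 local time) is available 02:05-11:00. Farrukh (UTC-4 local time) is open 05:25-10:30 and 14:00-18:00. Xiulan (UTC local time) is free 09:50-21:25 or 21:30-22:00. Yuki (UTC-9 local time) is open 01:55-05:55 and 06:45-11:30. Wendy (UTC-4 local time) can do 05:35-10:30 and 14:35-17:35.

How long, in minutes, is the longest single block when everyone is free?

205

Gita in UTC: 09:55-20:00 (add 4h to convert from UTC-4).
Arjun in UTC: 10:25-16:35, 18:35-20:10 (add 1h to convert from UTC-1).
Vanya in UTC: 11:05-20:00 (add 9h to convert from UTC-9).
Farrukh in UTC: 09:25-14:30, 18:00-22:00 (add 4h to convert from UTC-4).
Xiulan in UTC: 09:50-21:25, 21:30-22:00.
Yuki in UTC: 10:55-14:55, 15:45-20:30 (add 9h to convert from UTC-9).
Wendy in UTC: 09:35-14:30, 18:35-21:35 (add 4h to convert from UTC-4).
Gita ∩ Arjun: 10:25-16:35, 18:35-20:00.
Gita ∩ Arjun ∩ Vanya: 11:05-16:35, 18:35-20:00.
Gita ∩ Arjun ∩ Vanya ∩ Farrukh: 11:05-14:30, 18:35-20:00.
Gita ∩ Arjun ∩ Vanya ∩ Farrukh ∩ Xiulan: 11:05-14:30, 18:35-20:00.
Gita ∩ Arjun ∩ Vanya ∩ Farrukh ∩ Xiulan ∩ Yuki: 11:05-14:30, 18:35-20:00.
Gita ∩ Arjun ∩ Vanya ∩ Farrukh ∩ Xiulan ∩ Yuki ∩ Wendy: 11:05-14:30, 18:35-20:00.
Those are the intersection windows.
The longest is 11:05-14:30 at 205 minutes.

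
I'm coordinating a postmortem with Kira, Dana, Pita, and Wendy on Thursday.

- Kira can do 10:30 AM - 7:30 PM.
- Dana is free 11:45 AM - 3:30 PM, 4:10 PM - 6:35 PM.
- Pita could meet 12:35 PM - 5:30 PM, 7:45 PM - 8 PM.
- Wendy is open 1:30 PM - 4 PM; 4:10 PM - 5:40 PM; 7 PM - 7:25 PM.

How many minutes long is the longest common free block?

120

Kira ∩ Dana: 11:45-15:30, 16:10-18:35.
Kira ∩ Dana ∩ Pita: 12:35-15:30, 16:10-17:30.
Kira ∩ Dana ∩ Pita ∩ Wendy: 13:30-15:30, 16:10-17:30.
The longest is 13:30-15:30 at 120 minutes.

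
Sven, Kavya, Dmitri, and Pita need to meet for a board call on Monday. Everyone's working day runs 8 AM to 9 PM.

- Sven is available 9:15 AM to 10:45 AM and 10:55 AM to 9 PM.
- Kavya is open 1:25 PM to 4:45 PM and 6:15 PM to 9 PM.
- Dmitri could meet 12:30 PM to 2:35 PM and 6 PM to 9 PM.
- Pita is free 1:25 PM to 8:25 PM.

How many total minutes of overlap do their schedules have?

200

Sven ∩ Kavya: 13:25-16:45, 18:15-21:00.
Sven ∩ Kavya ∩ Dmitri: 13:25-14:35, 18:15-21:00.
Sven ∩ Kavya ∩ Dmitri ∩ Pita: 13:25-14:35, 18:15-20:25.
Summing the common windows: 70 + 130 = 200 minutes.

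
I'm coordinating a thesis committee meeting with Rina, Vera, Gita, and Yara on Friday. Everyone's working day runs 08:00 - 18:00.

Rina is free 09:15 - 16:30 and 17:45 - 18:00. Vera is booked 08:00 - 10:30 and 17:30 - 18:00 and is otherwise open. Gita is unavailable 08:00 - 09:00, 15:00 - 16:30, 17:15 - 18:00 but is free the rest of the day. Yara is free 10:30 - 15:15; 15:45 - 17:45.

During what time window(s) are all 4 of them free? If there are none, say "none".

10:30-15:00

Rina free: 09:15-16:30, 17:45-18:00.
Vera free: 10:30-17:30 (invert busy blocks within the working day).
Gita free: 09:00-15:00, 16:30-17:15 (invert busy blocks within the working day).
Yara free: 10:30-15:15, 15:45-17:45.
Rina ∩ Vera: 10:30-16:30.
Rina ∩ Vera ∩ Gita: 10:30-15:00.
Rina ∩ Vera ∩ Gita ∩ Yara: 10:30-15:00.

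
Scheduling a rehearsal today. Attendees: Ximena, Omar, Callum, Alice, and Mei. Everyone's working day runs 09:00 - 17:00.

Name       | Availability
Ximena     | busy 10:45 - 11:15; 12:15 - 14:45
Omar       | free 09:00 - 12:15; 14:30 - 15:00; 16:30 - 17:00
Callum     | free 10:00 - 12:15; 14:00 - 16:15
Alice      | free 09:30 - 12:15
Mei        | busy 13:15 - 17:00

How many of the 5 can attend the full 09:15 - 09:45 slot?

3

Ximena free: 09:00-10:45, 11:15-12:15, 14:45-17:00 (invert busy blocks within the working day).
Omar free: 09:00-12:15, 14:30-15:00, 16:30-17:00.
Callum free: 10:00-12:15, 14:00-16:15.
Alice free: 09:30-12:15.
Mei free: 09:00-13:15 (invert busy blocks within the working day).
Ximena, Omar, and Mei can make the full 09:15-09:45 slot — that's 3.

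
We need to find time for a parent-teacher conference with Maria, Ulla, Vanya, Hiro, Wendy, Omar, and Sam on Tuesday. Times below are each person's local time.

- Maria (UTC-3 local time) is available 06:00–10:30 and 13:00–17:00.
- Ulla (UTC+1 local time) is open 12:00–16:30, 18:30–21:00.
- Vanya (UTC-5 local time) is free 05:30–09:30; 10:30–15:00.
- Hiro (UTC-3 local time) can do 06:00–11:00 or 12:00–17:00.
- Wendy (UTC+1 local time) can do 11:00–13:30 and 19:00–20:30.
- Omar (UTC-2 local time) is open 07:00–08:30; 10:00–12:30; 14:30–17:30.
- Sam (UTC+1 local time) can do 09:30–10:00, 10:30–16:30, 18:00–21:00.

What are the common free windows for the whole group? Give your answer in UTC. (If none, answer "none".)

12:00-12:30, 18:00-19:30

Maria in UTC: 09:00-13:30, 16:00-20:00 (add 3h to convert from UTC-3).
Ulla in UTC: 11:00-15:30, 17:30-20:00 (subtract 1h to convert from UTC+1).
Vanya in UTC: 10:30-14:30, 15:30-20:00 (add 5h to convert from UTC-5).
Hiro in UTC: 09:00-14:00, 15:00-20:00 (add 3h to convert from UTC-3).
Wendy in UTC: 10:00-12:30, 18:00-19:30 (subtract 1h to convert from UTC+1).
Omar in UTC: 09:00-10:30, 12:00-14:30, 16:30-19:30 (add 2h to convert from UTC-2).
Sam in UTC: 08:30-09:00, 09:30-15:30, 17:00-20:00 (subtract 1h to convert from UTC+1).
Maria ∩ Ulla: 11:00-13:30, 17:30-20:00.
Maria ∩ Ulla ∩ Vanya: 11:00-13:30, 17:30-20:00.
Maria ∩ Ulla ∩ Vanya ∩ Hiro: 11:00-13:30, 17:30-20:00.
Maria ∩ Ulla ∩ Vanya ∩ Hiro ∩ Wendy: 11:00-12:30, 18:00-19:30.
Maria ∩ Ulla ∩ Vanya ∩ Hiro ∩ Wendy ∩ Omar: 12:00-12:30, 18:00-19:30.
Maria ∩ Ulla ∩ Vanya ∩ Hiro ∩ Wendy ∩ Omar ∩ Sam: 12:00-12:30, 18:00-19:30.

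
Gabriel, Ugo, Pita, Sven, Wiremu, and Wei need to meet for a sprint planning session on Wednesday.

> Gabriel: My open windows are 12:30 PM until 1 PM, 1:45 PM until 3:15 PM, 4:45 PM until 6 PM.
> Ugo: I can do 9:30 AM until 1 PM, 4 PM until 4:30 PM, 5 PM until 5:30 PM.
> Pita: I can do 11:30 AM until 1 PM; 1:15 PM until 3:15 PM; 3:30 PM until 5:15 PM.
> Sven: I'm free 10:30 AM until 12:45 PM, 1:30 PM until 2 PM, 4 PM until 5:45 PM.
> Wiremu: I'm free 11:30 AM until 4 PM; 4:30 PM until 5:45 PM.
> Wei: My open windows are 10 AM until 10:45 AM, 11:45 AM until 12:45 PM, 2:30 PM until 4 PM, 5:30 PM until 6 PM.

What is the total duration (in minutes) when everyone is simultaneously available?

15

Gabriel ∩ Ugo: 12:30-13:00, 17:00-17:30.
Gabriel ∩ Ugo ∩ Pita: 12:30-13:00, 17:00-17:15.
Gabriel ∩ Ugo ∩ Pita ∩ Sven: 12:30-12:45, 17:00-17:15.
Gabriel ∩ Ugo ∩ Pita ∩ Sven ∩ Wiremu: 12:30-12:45, 17:00-17:15.
Gabriel ∩ Ugo ∩ Pita ∩ Sven ∩ Wiremu ∩ Wei: 12:30-12:45.
Those are the intersection windows.
That's a single block of 15 minutes.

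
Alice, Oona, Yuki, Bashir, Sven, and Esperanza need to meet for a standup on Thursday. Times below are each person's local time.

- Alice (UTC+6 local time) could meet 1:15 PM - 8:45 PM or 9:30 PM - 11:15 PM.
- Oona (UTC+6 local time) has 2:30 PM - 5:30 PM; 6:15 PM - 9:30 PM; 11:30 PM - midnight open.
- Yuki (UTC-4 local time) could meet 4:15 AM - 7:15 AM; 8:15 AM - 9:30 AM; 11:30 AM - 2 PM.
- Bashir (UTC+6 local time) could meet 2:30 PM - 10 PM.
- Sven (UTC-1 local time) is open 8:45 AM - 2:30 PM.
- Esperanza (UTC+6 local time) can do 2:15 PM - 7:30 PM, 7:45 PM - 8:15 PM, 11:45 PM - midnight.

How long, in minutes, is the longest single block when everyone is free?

90

Alice in UTC: 07:15-14:45, 15:30-17:15 (subtract 6h to convert from UTC+6).
Oona in UTC: 08:30-11:30, 12:15-15:30, 17:30-18:00 (subtract 6h to convert from UTC+6).
Yuki in UTC: 08:15-11:15, 12:15-13:30, 15:30-18:00 (add 4h to convert from UTC-4).
Bashir in UTC: 08:30-16:00 (subtract 6h to convert from UTC+6).
Sven in UTC: 09:45-15:30 (add 1h to convert from UTC-1).
Esperanza in UTC: 08:15-13:30, 13:45-14:15, 17:45-18:00 (subtract 6h to convert from UTC+6).
Alice ∩ Oona: 08:30-11:30, 12:15-14:45.
Alice ∩ Oona ∩ Yuki: 08:30-11:15, 12:15-13:30.
Alice ∩ Oona ∩ Yuki ∩ Bashir: 08:30-11:15, 12:15-13:30.
Alice ∩ Oona ∩ Yuki ∩ Bashir ∩ Sven: 09:45-11:15, 12:15-13:30.
Alice ∩ Oona ∩ Yuki ∩ Bashir ∩ Sven ∩ Esperanza: 09:45-11:15, 12:15-13:30.
The longest is 09:45-11:15 at 90 minutes.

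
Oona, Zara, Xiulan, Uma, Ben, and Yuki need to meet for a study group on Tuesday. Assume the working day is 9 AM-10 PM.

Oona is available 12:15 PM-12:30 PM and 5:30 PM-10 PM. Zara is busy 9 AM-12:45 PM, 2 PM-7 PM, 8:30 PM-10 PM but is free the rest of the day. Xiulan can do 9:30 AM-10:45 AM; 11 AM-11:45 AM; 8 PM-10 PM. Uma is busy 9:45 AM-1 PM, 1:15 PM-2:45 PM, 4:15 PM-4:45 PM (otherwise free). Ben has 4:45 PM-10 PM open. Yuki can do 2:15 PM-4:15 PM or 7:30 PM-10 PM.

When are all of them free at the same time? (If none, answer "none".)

Oona free: 12:15-12:30, 17:30-22:00.
Zara free: 12:45-14:00, 19:00-20:30 (invert busy blocks within the working day).
Xiulan free: 09:30-10:45, 11:00-11:45, 20:00-22:00.
Uma free: 09:00-09:45, 13:00-13:15, 14:45-16:15, 16:45-22:00 (invert busy blocks within the working day).
Ben free: 16:45-22:00.
Yuki free: 14:15-16:15, 19:30-22:00.
Oona ∩ Zara: 19:00-20:30.
Oona ∩ Zara ∩ Xiulan: 20:00-20:30.
Oona ∩ Zara ∩ Xiulan ∩ Uma: 20:00-20:30.
Oona ∩ Zara ∩ Xiulan ∩ Uma ∩ Ben: 20:00-20:30.
Oona ∩ Zara ∩ Xiulan ∩ Uma ∩ Ben ∩ Yuki: 20:00-20:30.

20:00-20:30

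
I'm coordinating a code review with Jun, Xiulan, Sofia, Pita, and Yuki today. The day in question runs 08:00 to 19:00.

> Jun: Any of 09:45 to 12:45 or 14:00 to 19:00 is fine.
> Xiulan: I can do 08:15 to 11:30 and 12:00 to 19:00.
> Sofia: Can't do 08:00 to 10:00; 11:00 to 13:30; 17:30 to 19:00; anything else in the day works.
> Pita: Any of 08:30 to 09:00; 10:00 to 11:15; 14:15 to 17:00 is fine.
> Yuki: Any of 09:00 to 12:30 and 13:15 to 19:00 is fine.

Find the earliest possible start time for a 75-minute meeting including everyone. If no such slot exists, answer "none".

14:15

Jun free: 09:45-12:45, 14:00-19:00.
Xiulan free: 08:15-11:30, 12:00-19:00.
Sofia free: 10:00-11:00, 13:30-17:30 (invert busy blocks within the working day).
Pita free: 08:30-09:00, 10:00-11:15, 14:15-17:00.
Yuki free: 09:00-12:30, 13:15-19:00.
Jun ∩ Xiulan: 09:45-11:30, 12:00-12:45, 14:00-19:00.
Jun ∩ Xiulan ∩ Sofia: 10:00-11:00, 14:00-17:30.
Jun ∩ Xiulan ∩ Sofia ∩ Pita: 10:00-11:00, 14:15-17:00.
Jun ∩ Xiulan ∩ Sofia ∩ Pita ∩ Yuki: 10:00-11:00, 14:15-17:00.
The first common window of at least 75 minutes is 14:15-17:00, so the earliest start is 14:15.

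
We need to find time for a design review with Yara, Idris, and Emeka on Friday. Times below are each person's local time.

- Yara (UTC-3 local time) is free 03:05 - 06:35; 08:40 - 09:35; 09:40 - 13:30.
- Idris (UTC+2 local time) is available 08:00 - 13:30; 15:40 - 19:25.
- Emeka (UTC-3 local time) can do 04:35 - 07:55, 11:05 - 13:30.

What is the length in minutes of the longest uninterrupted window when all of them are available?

Yara in UTC: 06:05-09:35, 11:40-12:35, 12:40-16:30 (add 3h to convert from UTC-3).
Idris in UTC: 06:00-11:30, 13:40-17:25 (subtract 2h to convert from UTC+2).
Emeka in UTC: 07:35-10:55, 14:05-16:30 (add 3h to convert from UTC-3).
Yara ∩ Idris: 06:05-09:35, 13:40-16:30.
Yara ∩ Idris ∩ Emeka: 07:35-09:35, 14:05-16:30.
The longest is 14:05-16:30 at 145 minutes.

145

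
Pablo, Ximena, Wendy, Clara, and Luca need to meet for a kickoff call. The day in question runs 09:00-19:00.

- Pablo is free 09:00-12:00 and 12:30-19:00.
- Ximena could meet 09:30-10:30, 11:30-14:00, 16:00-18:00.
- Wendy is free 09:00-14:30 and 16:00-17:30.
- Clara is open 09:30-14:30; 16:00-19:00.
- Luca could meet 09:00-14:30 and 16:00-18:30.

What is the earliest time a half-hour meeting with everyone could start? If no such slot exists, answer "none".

09:30

Pablo ∩ Ximena: 09:30-10:30, 11:30-12:00, 12:30-14:00, 16:00-18:00.
Pablo ∩ Ximena ∩ Wendy: 09:30-10:30, 11:30-12:00, 12:30-14:00, 16:00-17:30.
Pablo ∩ Ximena ∩ Wendy ∩ Clara: 09:30-10:30, 11:30-12:00, 12:30-14:00, 16:00-17:30.
Pablo ∩ Ximena ∩ Wendy ∩ Clara ∩ Luca: 09:30-10:30, 11:30-12:00, 12:30-14:00, 16:00-17:30.
The first common window of at least 30 minutes is 09:30-10:30, so the earliest start is 09:30.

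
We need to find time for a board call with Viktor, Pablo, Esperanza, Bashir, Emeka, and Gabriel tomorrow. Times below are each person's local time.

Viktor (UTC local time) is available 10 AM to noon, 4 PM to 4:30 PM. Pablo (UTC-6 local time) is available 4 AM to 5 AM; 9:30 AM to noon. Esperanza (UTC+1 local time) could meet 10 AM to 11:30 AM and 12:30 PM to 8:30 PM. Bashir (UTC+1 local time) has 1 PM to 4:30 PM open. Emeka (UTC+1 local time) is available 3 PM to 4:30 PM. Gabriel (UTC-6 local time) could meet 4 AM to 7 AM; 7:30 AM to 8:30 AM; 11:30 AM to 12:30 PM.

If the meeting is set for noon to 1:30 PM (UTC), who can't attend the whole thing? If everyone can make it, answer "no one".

Viktor in UTC: 10:00-12:00, 16:00-16:30.
Pablo in UTC: 10:00-11:00, 15:30-18:00 (add 6h to convert from UTC-6).
Esperanza in UTC: 09:00-10:30, 11:30-19:30 (subtract 1h to convert from UTC+1).
Bashir in UTC: 12:00-15:30 (subtract 1h to convert from UTC+1).
Emeka in UTC: 14:00-15:30 (subtract 1h to convert from UTC+1).
Gabriel in UTC: 10:00-13:00, 13:30-14:30, 17:30-18:30 (add 6h to convert from UTC-6).
Viktor: not fully free for 12:00-13:30. Pablo: not fully free for 12:00-13:30. Esperanza: free for 12:00-13:30. Bashir: free for 12:00-13:30. Emeka: not fully free for 12:00-13:30. Gabriel: not fully free for 12:00-13:30.

Emeka, Gabriel, Pablo, Viktor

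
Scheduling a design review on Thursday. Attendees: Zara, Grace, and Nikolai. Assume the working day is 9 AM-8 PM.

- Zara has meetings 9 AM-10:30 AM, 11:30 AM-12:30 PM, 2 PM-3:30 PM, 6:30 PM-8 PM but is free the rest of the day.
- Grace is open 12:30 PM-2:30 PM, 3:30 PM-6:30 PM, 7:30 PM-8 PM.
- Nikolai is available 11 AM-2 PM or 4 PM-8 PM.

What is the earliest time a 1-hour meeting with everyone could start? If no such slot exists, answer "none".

Zara free: 10:30-11:30, 12:30-14:00, 15:30-18:30 (invert busy blocks within the working day).
Grace free: 12:30-14:30, 15:30-18:30, 19:30-20:00.
Nikolai free: 11:00-14:00, 16:00-20:00.
Zara ∩ Grace: 12:30-14:00, 15:30-18:30.
Zara ∩ Grace ∩ Nikolai: 12:30-14:00, 16:00-18:30.
The first common window of at least 60 minutes is 12:30-14:00, so the earliest start is 12:30.

12:30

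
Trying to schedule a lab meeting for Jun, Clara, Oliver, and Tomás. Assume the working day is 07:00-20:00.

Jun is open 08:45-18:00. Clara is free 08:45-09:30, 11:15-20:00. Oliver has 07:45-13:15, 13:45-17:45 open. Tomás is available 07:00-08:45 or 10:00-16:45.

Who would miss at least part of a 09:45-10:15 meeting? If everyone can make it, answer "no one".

Clara, Tomás

Jun: free for 09:45-10:15. Clara: not fully free for 09:45-10:15. Oliver: free for 09:45-10:15. Tomás: not fully free for 09:45-10:15.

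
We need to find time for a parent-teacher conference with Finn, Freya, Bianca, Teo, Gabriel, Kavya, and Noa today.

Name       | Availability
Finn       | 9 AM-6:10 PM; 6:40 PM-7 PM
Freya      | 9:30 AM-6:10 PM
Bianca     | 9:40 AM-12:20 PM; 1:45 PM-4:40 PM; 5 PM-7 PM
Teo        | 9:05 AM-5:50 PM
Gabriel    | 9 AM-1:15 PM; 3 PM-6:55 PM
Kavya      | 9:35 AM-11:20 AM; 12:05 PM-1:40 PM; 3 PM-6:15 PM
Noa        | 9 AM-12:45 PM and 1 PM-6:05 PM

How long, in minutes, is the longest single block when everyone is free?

100

Finn ∩ Freya: 09:30-18:10.
Finn ∩ Freya ∩ Bianca: 09:40-12:20, 13:45-16:40, 17:00-18:10.
Finn ∩ Freya ∩ Bianca ∩ Teo: 09:40-12:20, 13:45-16:40, 17:00-17:50.
Finn ∩ Freya ∩ Bianca ∩ Teo ∩ Gabriel: 09:40-12:20, 15:00-16:40, 17:00-17:50.
Finn ∩ Freya ∩ Bianca ∩ Teo ∩ Gabriel ∩ Kavya: 09:40-11:20, 12:05-12:20, 15:00-16:40, 17:00-17:50.
Finn ∩ Freya ∩ Bianca ∩ Teo ∩ Gabriel ∩ Kavya ∩ Noa: 09:40-11:20, 12:05-12:20, 15:00-16:40, 17:00-17:50.
The longest is 09:40-11:20 at 100 minutes.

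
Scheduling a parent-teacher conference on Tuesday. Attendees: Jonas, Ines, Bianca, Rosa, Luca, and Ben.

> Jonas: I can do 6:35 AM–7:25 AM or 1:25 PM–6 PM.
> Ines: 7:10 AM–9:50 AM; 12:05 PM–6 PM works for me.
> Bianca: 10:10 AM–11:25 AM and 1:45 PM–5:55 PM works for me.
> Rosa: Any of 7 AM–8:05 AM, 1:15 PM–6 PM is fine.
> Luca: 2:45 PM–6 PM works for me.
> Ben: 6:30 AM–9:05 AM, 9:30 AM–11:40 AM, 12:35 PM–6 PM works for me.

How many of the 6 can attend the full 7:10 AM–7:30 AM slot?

Ines, Rosa, and Ben can make the full 07:10-07:30 slot — that's 3.

3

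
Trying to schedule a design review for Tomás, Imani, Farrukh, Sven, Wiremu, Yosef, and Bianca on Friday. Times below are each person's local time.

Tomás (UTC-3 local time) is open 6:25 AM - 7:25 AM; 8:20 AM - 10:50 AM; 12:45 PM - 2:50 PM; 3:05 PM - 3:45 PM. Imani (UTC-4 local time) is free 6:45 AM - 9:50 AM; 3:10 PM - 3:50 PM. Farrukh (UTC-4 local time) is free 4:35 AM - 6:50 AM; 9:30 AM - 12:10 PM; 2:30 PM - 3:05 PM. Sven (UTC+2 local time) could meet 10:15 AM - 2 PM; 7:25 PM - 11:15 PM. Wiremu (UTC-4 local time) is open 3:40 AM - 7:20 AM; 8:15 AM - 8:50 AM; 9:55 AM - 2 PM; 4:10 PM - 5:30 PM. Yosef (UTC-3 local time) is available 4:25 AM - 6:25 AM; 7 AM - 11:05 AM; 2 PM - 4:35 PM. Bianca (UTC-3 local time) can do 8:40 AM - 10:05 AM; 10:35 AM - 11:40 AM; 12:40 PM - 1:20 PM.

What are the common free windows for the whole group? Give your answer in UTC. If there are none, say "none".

none

Tomás in UTC: 09:25-10:25, 11:20-13:50, 15:45-17:50, 18:05-18:45 (add 3h to convert from UTC-3).
Imani in UTC: 10:45-13:50, 19:10-19:50 (add 4h to convert from UTC-4).
Farrukh in UTC: 08:35-10:50, 13:30-16:10, 18:30-19:05 (add 4h to convert from UTC-4).
Sven in UTC: 08:15-12:00, 17:25-21:15 (subtract 2h to convert from UTC+2).
Wiremu in UTC: 07:40-11:20, 12:15-12:50, 13:55-18:00, 20:10-21:30 (add 4h to convert from UTC-4).
Yosef in UTC: 07:25-09:25, 10:00-14:05, 17:00-19:35 (add 3h to convert from UTC-3).
Bianca in UTC: 11:40-13:05, 13:35-14:40, 15:40-16:20 (add 3h to convert from UTC-3).
Tomás ∩ Imani: 11:20-13:50.
Tomás ∩ Imani ∩ Farrukh: 13:30-13:50.
Tomás ∩ Imani ∩ Farrukh ∩ Sven: ∅.
Tomás ∩ Imani ∩ Farrukh ∩ Sven ∩ Wiremu: ∅.
Tomás ∩ Imani ∩ Farrukh ∩ Sven ∩ Wiremu ∩ Yosef: ∅.
Tomás ∩ Imani ∩ Farrukh ∩ Sven ∩ Wiremu ∩ Yosef ∩ Bianca: ∅.
There is no time when everyone is free.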